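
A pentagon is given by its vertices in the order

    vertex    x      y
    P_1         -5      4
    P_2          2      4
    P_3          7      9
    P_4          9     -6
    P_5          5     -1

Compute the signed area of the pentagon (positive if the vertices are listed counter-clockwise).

-62.5

Cross-terms: -28, -10, -123, 21, 15  ⇒  Σ = -125
Signed area = Σ/2 = -62.5 (negative ⇒ clockwise traversal).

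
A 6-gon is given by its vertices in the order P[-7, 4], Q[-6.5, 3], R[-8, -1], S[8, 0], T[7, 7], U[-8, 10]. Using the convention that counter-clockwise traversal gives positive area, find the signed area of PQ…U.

131.75

Apply the surveyor's formula: 2A = Σ (x_i·y_{i+1} − x_{i+1}·y_i), indices taken mod 6.
Σ = (5) + (30.5) + (8) + (56) + (126) + (38) = 263.5
Signed area = Σ/2 = 131.75 (positive ⇒ counter-clockwise traversal).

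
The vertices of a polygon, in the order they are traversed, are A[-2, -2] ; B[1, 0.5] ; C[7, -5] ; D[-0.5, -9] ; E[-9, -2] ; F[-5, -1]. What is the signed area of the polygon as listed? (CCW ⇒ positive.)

Apply Gauss's area formula: 2A = Σ (x_i·y_{i+1} − x_{i+1}·y_i), indices taken mod 6.
Cross-terms: 1, -8.5, -65.5, -80, -1, 8  ⇒  Σ = -146
Signed area = Σ/2 = -73 (negative ⇒ clockwise traversal).

-73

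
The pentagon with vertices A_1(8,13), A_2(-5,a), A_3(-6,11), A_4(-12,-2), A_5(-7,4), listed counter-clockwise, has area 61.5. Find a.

The doubled signed area Σ (x_i y_{i+1} − x_{i+1} y_i) is linear in a.
With a=0 it equals -31; the coefficient of a is 14 (from the two edges through A_2).
So 14·a + -31 = 2·61.5 = 123 ⇒ a = 11.

11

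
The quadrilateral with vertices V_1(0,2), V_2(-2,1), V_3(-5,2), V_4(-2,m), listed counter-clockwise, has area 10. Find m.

Write out the shoelace sum; only the two edges meeting at V_4 involve m:
2·Area = [((-5)·m − (-2)·2) + ((-2)·2 − 0·m)] + 5
       = -5·m + 5 = 20
⇒ m = -3.

-3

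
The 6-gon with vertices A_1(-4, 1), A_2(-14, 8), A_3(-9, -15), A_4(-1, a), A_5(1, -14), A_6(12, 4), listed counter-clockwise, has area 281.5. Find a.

The doubled signed area Σ (x_i y_{i+1} − x_{i+1} y_i) is linear in a.
With a=0 it equals 463; the coefficient of a is -10 (from the two edges through A_4).
So -10·a + 463 = 2·281.5 = 563 ⇒ a = -10.

-10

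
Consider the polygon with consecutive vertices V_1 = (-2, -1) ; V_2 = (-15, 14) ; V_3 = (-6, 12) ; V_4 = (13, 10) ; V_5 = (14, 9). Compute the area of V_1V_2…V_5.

187

Cross-terms: -43, -96, -216, -23, 4  ⇒  Σ = -374
Area = |Σ|/2 = 187.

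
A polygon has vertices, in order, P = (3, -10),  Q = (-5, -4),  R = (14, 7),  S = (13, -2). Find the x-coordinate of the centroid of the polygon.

Apply the surveyor's formula. First the cross-terms c_i = x_i·y_{i+1} − x_{i+1}·y_i:
  -62, 21, -119, -124  ⇒  2A = -284, A = -142.
Then Σ (x_i + x_{i+1})·c_i = -4884, so x̄ = -4884 / (6·(-142)) = 407/71.

407/71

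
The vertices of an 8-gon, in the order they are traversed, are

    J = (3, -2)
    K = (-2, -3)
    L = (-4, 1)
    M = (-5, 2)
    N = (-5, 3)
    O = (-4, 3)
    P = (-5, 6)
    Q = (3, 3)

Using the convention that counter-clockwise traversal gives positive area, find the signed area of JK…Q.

Apply the surveyor's formula: 2A = Σ (x_i·y_{i+1} − x_{i+1}·y_i), indices taken mod 8.
J→K: (3)(-3) − (-2)(-2) = -13
K→L: (-2)(1) − (-4)(-3) = -14
L→M: (-4)(2) − (-5)(1) = -3
M→N: (-5)(3) − (-5)(2) = -5
N→O: (-5)(3) − (-4)(3) = -3
O→P: (-4)(6) − (-5)(3) = -9
P→Q: (-5)(3) − (3)(6) = -33
Q→J: (3)(-2) − (3)(3) = -15
Σ = -95
Signed area = Σ/2 = -47.5 (negative ⇒ clockwise traversal).

-47.5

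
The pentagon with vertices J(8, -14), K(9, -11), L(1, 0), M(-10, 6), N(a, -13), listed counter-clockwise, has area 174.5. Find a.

Write out the shoelace sum; only the two edges meeting at N involve a:
2·Area = [((-10)·(-13) − a·6) + (a·(-14) − 8·(-13))] + 55
       = -20·a + 289 = 349
⇒ a = -3.

-3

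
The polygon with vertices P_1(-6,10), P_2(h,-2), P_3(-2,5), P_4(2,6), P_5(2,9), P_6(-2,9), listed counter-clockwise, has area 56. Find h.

-10

Write out the shoelace sum; only the two edges meeting at P_2 involve h:
2·Area = [((-6)·(-2) − h·10) + (h·5 − (-2)·(-2))] + 54
       = -5·h + 62 = 112
⇒ h = -10.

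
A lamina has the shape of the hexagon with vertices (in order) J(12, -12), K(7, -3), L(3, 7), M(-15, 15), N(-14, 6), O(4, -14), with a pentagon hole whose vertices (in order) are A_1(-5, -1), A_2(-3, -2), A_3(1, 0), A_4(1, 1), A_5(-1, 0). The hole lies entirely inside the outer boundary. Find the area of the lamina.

328

Outer boundary:
Σ = (48) + (58) + (150) + (120) + (172) + (120) = 668
Area = |Σ|/2 = 334.
Hole:
Apply the shoelace (surveyor's) formula: 2A = Σ (x_i·y_{i+1} − x_{i+1}·y_i), indices taken mod 5.
Cross-terms: 7, 2, 1, 1, 1  ⇒  Σ = 12
Area = |Σ|/2 = 6.
Net area = 334 − 6 = 328.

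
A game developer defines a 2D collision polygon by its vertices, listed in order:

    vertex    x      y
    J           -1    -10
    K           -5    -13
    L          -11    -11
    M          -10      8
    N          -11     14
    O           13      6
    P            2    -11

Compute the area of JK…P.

Apply the shoelace formula: 2A = Σ (x_i·y_{i+1} − x_{i+1}·y_i), indices taken mod 7.
J→K: (-1)(-13) − (-5)(-10) = -37
K→L: (-5)(-11) − (-11)(-13) = -88
L→M: (-11)(8) − (-10)(-11) = -198
M→N: (-10)(14) − (-11)(8) = -52
N→O: (-11)(6) − (13)(14) = -248
O→P: (13)(-11) − (2)(6) = -155
P→J: (2)(-10) − (-1)(-11) = -31
Σ = -809
Area = |Σ|/2 = 404.5.

404.5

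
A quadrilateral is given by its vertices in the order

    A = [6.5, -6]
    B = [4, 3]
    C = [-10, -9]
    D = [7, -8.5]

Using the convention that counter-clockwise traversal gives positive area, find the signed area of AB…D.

99.375

Apply Gauss's area formula: 2A = Σ (x_i·y_{i+1} − x_{i+1}·y_i), indices taken mod 4.
Cross-terms: 43.5, -6, 148, 13.25  ⇒  Σ = 198.75
Signed area = Σ/2 = 99.375 (positive ⇒ counter-clockwise traversal).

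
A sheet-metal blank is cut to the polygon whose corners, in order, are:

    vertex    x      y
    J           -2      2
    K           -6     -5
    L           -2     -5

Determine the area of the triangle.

Apply the shoelace (surveyor's) formula: 2A = Σ (x_i·y_{i+1} − x_{i+1}·y_i), indices taken mod 3.
Cross-terms: 22, 20, -14  ⇒  Σ = 28
Area = |Σ|/2 = 14.

14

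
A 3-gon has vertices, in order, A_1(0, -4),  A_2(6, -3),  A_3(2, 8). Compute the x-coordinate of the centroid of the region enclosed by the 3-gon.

Apply Gauss's area formula. First the cross-terms c_i = x_i·y_{i+1} − x_{i+1}·y_i:
  24, 54, -8  ⇒  2A = 70, A = 35.
Then Σ (x_i + x_{i+1})·c_i = 560, so x̄ = 560 / (6·35) = 8/3.

8/3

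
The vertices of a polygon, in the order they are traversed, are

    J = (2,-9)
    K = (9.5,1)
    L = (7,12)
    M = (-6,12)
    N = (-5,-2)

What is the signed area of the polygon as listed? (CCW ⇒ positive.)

235.75

Σ = (87.5) + (107) + (156) + (72) + (49) = 471.5
Signed area = Σ/2 = 235.75 (positive ⇒ counter-clockwise traversal).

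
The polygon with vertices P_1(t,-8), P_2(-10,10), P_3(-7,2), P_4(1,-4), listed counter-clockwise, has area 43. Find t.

The doubled signed area Σ (x_i y_{i+1} − x_{i+1} y_i) is linear in t.
With t=0 it equals -12; the coefficient of t is 14 (from the two edges through P_1).
So 14·t + -12 = 2·43 = 86 ⇒ t = 7.

7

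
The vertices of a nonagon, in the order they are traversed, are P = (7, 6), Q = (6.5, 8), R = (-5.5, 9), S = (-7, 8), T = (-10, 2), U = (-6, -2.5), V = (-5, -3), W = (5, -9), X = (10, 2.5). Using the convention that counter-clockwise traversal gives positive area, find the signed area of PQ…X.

226

P→Q: (7)(8) − (6.5)(6) = 17
Q→R: (6.5)(9) − (-5.5)(8) = 102.5
R→S: (-5.5)(8) − (-7)(9) = 19
S→T: (-7)(2) − (-10)(8) = 66
T→U: (-10)(-2.5) − (-6)(2) = 37
U→V: (-6)(-3) − (-5)(-2.5) = 5.5
V→W: (-5)(-9) − (5)(-3) = 60
W→X: (5)(2.5) − (10)(-9) = 102.5
X→P: (10)(6) − (7)(2.5) = 42.5
Σ = 452
Signed area = Σ/2 = 226 (positive ⇒ counter-clockwise traversal).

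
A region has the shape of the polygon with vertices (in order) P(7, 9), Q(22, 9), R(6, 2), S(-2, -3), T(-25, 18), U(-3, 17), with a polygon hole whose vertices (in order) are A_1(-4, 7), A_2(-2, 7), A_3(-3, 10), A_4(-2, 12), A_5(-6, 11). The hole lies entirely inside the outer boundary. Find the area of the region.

Outer boundary:
P→Q: (7)(9) − (22)(9) = -135
Q→R: (22)(2) − (6)(9) = -10
R→S: (6)(-3) − (-2)(2) = -14
S→T: (-2)(18) − (-25)(-3) = -111
T→U: (-25)(17) − (-3)(18) = -371
U→P: (-3)(9) − (7)(17) = -146
Σ = -787
Area = |Σ|/2 = 393.5.
Hole:
Apply the shoelace (surveyor's) formula: 2A = Σ (x_i·y_{i+1} − x_{i+1}·y_i), indices taken mod 5.
Σ = (-14) + (1) + (-16) + (50) + (2) = 23
Area = |Σ|/2 = 11.5.
Net area = 393.5 − 11.5 = 382.

382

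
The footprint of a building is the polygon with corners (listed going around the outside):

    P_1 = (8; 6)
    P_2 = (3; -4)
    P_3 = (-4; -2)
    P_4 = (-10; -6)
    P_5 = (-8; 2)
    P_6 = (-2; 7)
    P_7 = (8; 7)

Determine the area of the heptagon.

133

Apply Gauss's area formula: 2A = Σ (x_i·y_{i+1} − x_{i+1}·y_i), indices taken mod 7.
Σ = (-50) + (-22) + (4) + (-68) + (-52) + (-70) + (-8) = -266
Area = |Σ|/2 = 133.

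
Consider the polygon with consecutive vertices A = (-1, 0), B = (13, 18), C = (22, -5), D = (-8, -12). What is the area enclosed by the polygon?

A→B: (-1)(18) − (13)(0) = -18
B→C: (13)(-5) − (22)(18) = -461
C→D: (22)(-12) − (-8)(-5) = -304
D→A: (-8)(0) − (-1)(-12) = -12
Σ = -795
Area = |Σ|/2 = 397.5.

397.5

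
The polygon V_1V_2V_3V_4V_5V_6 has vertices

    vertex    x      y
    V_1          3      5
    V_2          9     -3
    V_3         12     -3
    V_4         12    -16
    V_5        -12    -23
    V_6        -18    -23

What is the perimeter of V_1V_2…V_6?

92

|V_1V_2| = √((6)² + (-8)²) = √100 = 10
|V_2V_3| = √((3)² + (0)²) = √9 = 3
|V_3V_4| = √((0)² + (-13)²) = √169 = 13
|V_4V_5| = √((-24)² + (-7)²) = √625 = 25
|V_5V_6| = √((-6)² + (0)²) = √36 = 6
|V_6V_1| = √((21)² + (28)²) = √1225 = 35
Perimeter = 10 + 3 + 13 + 25 + 6 + 35 = 92.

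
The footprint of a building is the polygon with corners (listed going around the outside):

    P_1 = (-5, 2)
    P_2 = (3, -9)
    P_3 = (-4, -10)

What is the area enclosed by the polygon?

42.5

Apply the surveyor's formula: 2A = Σ (x_i·y_{i+1} − x_{i+1}·y_i), indices taken mod 3.
P_1→P_2: (-5)(-9) − (3)(2) = 39
P_2→P_3: (3)(-10) − (-4)(-9) = -66
P_3→P_1: (-4)(2) − (-5)(-10) = -58
Σ = -85
Area = |Σ|/2 = 42.5.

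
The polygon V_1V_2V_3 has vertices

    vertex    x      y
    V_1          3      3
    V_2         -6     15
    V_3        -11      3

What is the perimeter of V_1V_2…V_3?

|V_1V_2| = √((-9)² + (12)²) = √225 = 15
|V_2V_3| = √((-5)² + (-12)²) = √169 = 13
|V_3V_1| = √((14)² + (0)²) = √196 = 14
Perimeter = 15 + 13 + 14 = 42.

42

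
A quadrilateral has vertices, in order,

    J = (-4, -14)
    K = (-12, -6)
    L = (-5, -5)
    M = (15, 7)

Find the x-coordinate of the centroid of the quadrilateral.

-0.25

Apply the surveyor's formula. First the cross-terms c_i = x_i·y_{i+1} − x_{i+1}·y_i:
  -144, 30, 40, -182  ⇒  2A = -256, A = -128.
Then Σ (x_i + x_{i+1})·c_i = 192, so x̄ = 192 / (6·(-128)) = -0.25.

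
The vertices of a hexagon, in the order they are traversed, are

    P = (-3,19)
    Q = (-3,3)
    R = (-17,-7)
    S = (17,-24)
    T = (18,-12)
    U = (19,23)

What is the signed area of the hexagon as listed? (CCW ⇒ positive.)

Apply the surveyor's formula: 2A = Σ (x_i·y_{i+1} − x_{i+1}·y_i), indices taken mod 6.
P→Q: (-3)(3) − (-3)(19) = 48
Q→R: (-3)(-7) − (-17)(3) = 72
R→S: (-17)(-24) − (17)(-7) = 527
S→T: (17)(-12) − (18)(-24) = 228
T→U: (18)(23) − (19)(-12) = 642
U→P: (19)(19) − (-3)(23) = 430
Σ = 1947
Signed area = Σ/2 = 973.5 (positive ⇒ counter-clockwise traversal).

973.5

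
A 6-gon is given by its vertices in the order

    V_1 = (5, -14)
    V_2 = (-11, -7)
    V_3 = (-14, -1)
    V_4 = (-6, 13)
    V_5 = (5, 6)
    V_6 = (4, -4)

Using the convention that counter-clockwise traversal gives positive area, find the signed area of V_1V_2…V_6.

Σ = (-189) + (-87) + (-188) + (-101) + (-44) + (-36) = -645
Signed area = Σ/2 = -322.5 (negative ⇒ clockwise traversal).

-322.5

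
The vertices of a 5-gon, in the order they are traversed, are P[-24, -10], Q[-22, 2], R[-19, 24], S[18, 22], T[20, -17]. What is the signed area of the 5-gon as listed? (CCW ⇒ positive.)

-1481

Σ = (-268) + (-490) + (-850) + (-746) + (-608) = -2962
Signed area = Σ/2 = -1481 (negative ⇒ clockwise traversal).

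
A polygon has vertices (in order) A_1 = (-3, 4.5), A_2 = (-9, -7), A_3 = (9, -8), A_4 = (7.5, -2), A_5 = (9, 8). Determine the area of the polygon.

Σ = (61.5) + (135) + (42) + (78) + (64.5) = 381
Area = |Σ|/2 = 190.5.

190.5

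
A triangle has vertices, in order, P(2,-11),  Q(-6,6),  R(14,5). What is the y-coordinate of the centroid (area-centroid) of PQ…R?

0

Apply the shoelace (surveyor's) formula. First the cross-terms c_i = x_i·y_{i+1} − x_{i+1}·y_i:
  -54, -114, -164  ⇒  2A = -332, A = -166.
Then Σ (y_i + y_{i+1})·c_i = 0, so ȳ = 0 / (6·(-166)) = 0.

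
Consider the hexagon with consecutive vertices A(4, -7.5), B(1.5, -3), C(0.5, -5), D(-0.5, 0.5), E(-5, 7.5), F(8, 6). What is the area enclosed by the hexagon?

Apply the shoelace (surveyor's) formula: 2A = Σ (x_i·y_{i+1} − x_{i+1}·y_i), indices taken mod 6.
Cross-terms: -0.75, -6, -2.25, -1.25, -90, -84  ⇒  Σ = -184.25
Area = |Σ|/2 = 92.125.

92.125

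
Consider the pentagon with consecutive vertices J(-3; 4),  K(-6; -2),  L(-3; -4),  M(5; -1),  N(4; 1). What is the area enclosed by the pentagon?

49.5

Apply the surveyor's formula: 2A = Σ (x_i·y_{i+1} − x_{i+1}·y_i), indices taken mod 5.
J→K: (-3)(-2) − (-6)(4) = 30
K→L: (-6)(-4) − (-3)(-2) = 18
L→M: (-3)(-1) − (5)(-4) = 23
M→N: (5)(1) − (4)(-1) = 9
N→J: (4)(4) − (-3)(1) = 19
Σ = 99
Area = |Σ|/2 = 49.5.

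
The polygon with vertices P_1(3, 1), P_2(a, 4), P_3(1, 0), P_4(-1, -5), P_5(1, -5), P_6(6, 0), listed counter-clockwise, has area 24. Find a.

1

Write out the shoelace sum; only the two edges meeting at P_2 involve a:
2·Area = [(3·4 − a·1) + (a·0 − 1·4)] + 41
       = -1·a + 49 = 48
⇒ a = 1.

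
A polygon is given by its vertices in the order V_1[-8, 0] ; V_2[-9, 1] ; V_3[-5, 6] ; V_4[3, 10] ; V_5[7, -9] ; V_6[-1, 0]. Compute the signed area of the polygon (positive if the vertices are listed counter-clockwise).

Σ = (-8) + (-49) + (-68) + (-97) + (-9) + (0) = -231
Signed area = Σ/2 = -115.5 (negative ⇒ clockwise traversal).

-115.5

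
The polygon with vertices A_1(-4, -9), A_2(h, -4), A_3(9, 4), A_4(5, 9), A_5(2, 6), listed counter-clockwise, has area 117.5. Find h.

8

The doubled signed area Σ (x_i y_{i+1} − x_{i+1} y_i) is linear in h.
With h=0 it equals 131; the coefficient of h is 13 (from the two edges through A_2).
So 13·h + 131 = 2·117.5 = 235 ⇒ h = 8.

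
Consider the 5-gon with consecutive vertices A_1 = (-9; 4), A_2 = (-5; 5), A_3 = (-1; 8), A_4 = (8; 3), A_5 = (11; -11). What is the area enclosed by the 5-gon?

Apply Gauss's area formula: 2A = Σ (x_i·y_{i+1} − x_{i+1}·y_i), indices taken mod 5.
Σ = (-25) + (-35) + (-67) + (-121) + (-55) = -303
Area = |Σ|/2 = 151.5.

151.5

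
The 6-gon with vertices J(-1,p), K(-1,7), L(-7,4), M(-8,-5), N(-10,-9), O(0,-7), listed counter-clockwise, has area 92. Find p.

-6

Write out the shoelace sum; only the two edges meeting at J involve p:
2·Area = [(0·p − (-1)·(-7)) + ((-1)·7 − (-1)·p)] + 204
       = 1·p + 190 = 184
⇒ p = -6.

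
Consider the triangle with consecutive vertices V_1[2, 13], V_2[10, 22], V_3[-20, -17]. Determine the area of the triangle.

V_1→V_2: (2)(22) − (10)(13) = -86
V_2→V_3: (10)(-17) − (-20)(22) = 270
V_3→V_1: (-20)(13) − (2)(-17) = -226
Σ = -42
Area = |Σ|/2 = 21.

21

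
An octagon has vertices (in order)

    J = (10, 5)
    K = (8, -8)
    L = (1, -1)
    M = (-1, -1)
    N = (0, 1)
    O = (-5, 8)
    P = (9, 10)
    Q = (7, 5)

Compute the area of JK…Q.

J→K: (10)(-8) − (8)(5) = -120
K→L: (8)(-1) − (1)(-8) = 0
L→M: (1)(-1) − (-1)(-1) = -2
M→N: (-1)(1) − (0)(-1) = -1
N→O: (0)(8) − (-5)(1) = 5
O→P: (-5)(10) − (9)(8) = -122
P→Q: (9)(5) − (7)(10) = -25
Q→J: (7)(5) − (10)(5) = -15
Σ = -280
Area = |Σ|/2 = 140.

140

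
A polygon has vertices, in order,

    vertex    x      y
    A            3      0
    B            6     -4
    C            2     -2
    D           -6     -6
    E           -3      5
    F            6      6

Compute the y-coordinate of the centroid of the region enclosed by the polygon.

Apply the shoelace (surveyor's) formula. First the cross-terms c_i = x_i·y_{i+1} − x_{i+1}·y_i:
  -12, -4, -24, -48, -48, -18  ⇒  2A = -154, A = -77.
Then Σ (y_i + y_{i+1})·c_i = -324, so ȳ = -324 / (6·(-77)) = 54/77.

54/77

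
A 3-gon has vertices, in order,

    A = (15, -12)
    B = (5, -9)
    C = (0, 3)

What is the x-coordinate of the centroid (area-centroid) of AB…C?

20/3

Apply Gauss's area formula. First the cross-terms c_i = x_i·y_{i+1} − x_{i+1}·y_i:
  -75, 15, -45  ⇒  2A = -105, A = -52.5.
Then Σ (x_i + x_{i+1})·c_i = -2100, so x̄ = -2100 / (6·(-52.5)) = 20/3.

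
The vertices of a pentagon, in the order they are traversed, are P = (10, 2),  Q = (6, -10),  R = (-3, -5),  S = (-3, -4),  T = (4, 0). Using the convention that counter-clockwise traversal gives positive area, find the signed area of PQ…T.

Apply the shoelace formula: 2A = Σ (x_i·y_{i+1} − x_{i+1}·y_i), indices taken mod 5.
Σ = (-112) + (-60) + (-3) + (16) + (8) = -151
Signed area = Σ/2 = -75.5 (negative ⇒ clockwise traversal).

-75.5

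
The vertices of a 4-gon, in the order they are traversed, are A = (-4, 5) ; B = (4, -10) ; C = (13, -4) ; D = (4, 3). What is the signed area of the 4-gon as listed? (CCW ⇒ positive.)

Apply Gauss's area formula: 2A = Σ (x_i·y_{i+1} − x_{i+1}·y_i), indices taken mod 4.
Σ = (20) + (114) + (55) + (32) = 221
Signed area = Σ/2 = 110.5 (positive ⇒ counter-clockwise traversal).

110.5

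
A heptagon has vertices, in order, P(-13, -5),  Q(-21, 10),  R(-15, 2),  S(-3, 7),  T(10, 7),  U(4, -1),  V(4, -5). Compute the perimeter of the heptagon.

|PQ| = √((-8)² + (15)²) = √289 = 17
|QR| = √((6)² + (-8)²) = √100 = 10
|RS| = √((12)² + (5)²) = √169 = 13
|ST| = √((13)² + (0)²) = √169 = 13
|TU| = √((-6)² + (-8)²) = √100 = 10
|UV| = √((0)² + (-4)²) = √16 = 4
|VP| = √((-17)² + (0)²) = √289 = 17
Perimeter = 17 + 10 + 13 + 13 + 10 + 4 + 17 = 84.

84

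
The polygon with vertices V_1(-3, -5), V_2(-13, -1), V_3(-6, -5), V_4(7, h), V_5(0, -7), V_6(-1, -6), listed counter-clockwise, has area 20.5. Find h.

-13

The doubled signed area Σ (x_i y_{i+1} − x_{i+1} y_i) is linear in h.
With h=0 it equals -37; the coefficient of h is -6 (from the two edges through V_4).
So -6·h + -37 = 2·20.5 = 41 ⇒ h = -13.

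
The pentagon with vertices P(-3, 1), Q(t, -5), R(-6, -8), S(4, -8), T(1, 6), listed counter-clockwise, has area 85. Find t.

-6

Write out the shoelace sum; only the two edges meeting at Q involve t:
2·Area = [((-3)·(-5) − t·1) + (t·(-8) − (-6)·(-5))] + 131
       = -9·t + 116 = 170
⇒ t = -6.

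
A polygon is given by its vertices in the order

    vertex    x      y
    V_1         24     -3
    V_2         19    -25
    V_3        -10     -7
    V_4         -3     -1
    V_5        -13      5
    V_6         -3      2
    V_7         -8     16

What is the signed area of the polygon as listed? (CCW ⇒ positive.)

Σ = (-543) + (-383) + (-11) + (-28) + (-11) + (-32) + (-360) = -1368
Signed area = Σ/2 = -684 (negative ⇒ clockwise traversal).

-684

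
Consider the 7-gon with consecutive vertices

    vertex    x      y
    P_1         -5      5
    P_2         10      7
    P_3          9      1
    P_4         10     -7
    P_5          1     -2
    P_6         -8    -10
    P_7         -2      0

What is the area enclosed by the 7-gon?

Apply Gauss's area formula: 2A = Σ (x_i·y_{i+1} − x_{i+1}·y_i), indices taken mod 7.
Σ = (-85) + (-53) + (-73) + (-13) + (-26) + (-20) + (-10) = -280
Area = |Σ|/2 = 140.

140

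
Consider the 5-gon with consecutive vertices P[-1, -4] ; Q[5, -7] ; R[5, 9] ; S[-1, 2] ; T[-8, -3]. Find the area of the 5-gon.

Apply the shoelace (surveyor's) formula: 2A = Σ (x_i·y_{i+1} − x_{i+1}·y_i), indices taken mod 5.
P→Q: (-1)(-7) − (5)(-4) = 27
Q→R: (5)(9) − (5)(-7) = 80
R→S: (5)(2) − (-1)(9) = 19
S→T: (-1)(-3) − (-8)(2) = 19
T→P: (-8)(-4) − (-1)(-3) = 29
Σ = 174
Area = |Σ|/2 = 87.

87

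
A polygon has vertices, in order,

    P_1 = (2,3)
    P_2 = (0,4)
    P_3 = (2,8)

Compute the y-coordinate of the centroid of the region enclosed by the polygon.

5

Apply the surveyor's formula. First the cross-terms c_i = x_i·y_{i+1} − x_{i+1}·y_i:
  8, -8, -10  ⇒  2A = -10, A = -5.
Then Σ (y_i + y_{i+1})·c_i = -150, so ȳ = -150 / (6·(-5)) = 5.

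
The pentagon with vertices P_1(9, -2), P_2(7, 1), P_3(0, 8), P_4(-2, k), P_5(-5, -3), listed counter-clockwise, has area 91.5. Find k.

9

The doubled signed area Σ (x_i y_{i+1} − x_{i+1} y_i) is linear in k.
With k=0 it equals 138; the coefficient of k is 5 (from the two edges through P_4).
So 5·k + 138 = 2·91.5 = 183 ⇒ k = 9.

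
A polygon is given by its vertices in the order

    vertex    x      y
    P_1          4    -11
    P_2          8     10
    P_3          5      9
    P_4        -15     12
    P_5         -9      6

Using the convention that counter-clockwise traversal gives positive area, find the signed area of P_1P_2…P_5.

219

Apply the surveyor's formula: 2A = Σ (x_i·y_{i+1} − x_{i+1}·y_i), indices taken mod 5.
Σ = (128) + (22) + (195) + (18) + (75) = 438
Signed area = Σ/2 = 219 (positive ⇒ counter-clockwise traversal).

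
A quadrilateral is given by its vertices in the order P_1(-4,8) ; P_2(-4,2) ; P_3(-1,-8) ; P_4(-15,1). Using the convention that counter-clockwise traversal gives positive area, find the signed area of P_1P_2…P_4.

-89.5

Apply the shoelace formula: 2A = Σ (x_i·y_{i+1} − x_{i+1}·y_i), indices taken mod 4.
Cross-terms: 24, 34, -121, -116  ⇒  Σ = -179
Signed area = Σ/2 = -89.5 (negative ⇒ clockwise traversal).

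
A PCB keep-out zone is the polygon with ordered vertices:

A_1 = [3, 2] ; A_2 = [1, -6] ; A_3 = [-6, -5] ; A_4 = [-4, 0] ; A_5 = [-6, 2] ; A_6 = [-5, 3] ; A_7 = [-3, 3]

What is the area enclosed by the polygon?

Σ = (-20) + (-41) + (-20) + (-8) + (-8) + (-6) + (-15) = -118
Area = |Σ|/2 = 59.

59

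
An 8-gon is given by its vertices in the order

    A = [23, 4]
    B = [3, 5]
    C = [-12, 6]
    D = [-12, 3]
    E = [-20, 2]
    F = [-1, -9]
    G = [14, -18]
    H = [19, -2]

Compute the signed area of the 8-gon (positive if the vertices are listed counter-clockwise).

507.5

Apply the shoelace formula: 2A = Σ (x_i·y_{i+1} − x_{i+1}·y_i), indices taken mod 8.
Σ = (103) + (78) + (36) + (36) + (182) + (144) + (314) + (122) = 1015
Signed area = Σ/2 = 507.5 (positive ⇒ counter-clockwise traversal).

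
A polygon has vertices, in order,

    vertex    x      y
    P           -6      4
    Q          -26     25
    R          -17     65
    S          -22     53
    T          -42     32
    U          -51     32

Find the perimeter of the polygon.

|PQ| = √((-20)² + (21)²) = √841 = 29
|QR| = √((9)² + (40)²) = √1681 = 41
|RS| = √((-5)² + (-12)²) = √169 = 13
|ST| = √((-20)² + (-21)²) = √841 = 29
|TU| = √((-9)² + (0)²) = √81 = 9
|UP| = √((45)² + (-28)²) = √2809 = 53
Perimeter = 29 + 41 + 13 + 29 + 9 + 53 = 174.

174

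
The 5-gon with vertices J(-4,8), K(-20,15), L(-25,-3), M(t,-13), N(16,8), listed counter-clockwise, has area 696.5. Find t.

The doubled signed area Σ (x_i y_{i+1} − x_{i+1} y_i) is linear in t.
With t=0 it equals 1228; the coefficient of t is 11 (from the two edges through M).
So 11·t + 1228 = 2·696.5 = 1393 ⇒ t = 15.

15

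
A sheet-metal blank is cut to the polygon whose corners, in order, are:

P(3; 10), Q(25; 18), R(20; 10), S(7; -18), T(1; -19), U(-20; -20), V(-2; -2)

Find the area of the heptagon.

632.5

Cross-terms: -196, -110, -430, -115, -400, 0, -14  ⇒  Σ = -1265
Area = |Σ|/2 = 632.5.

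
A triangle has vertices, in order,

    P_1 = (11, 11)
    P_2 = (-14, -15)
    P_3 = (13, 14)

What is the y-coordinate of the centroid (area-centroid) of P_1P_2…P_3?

10/3

Apply the surveyor's formula. First the cross-terms c_i = x_i·y_{i+1} − x_{i+1}·y_i:
  -11, -1, -11  ⇒  2A = -23, A = -11.5.
Then Σ (y_i + y_{i+1})·c_i = -230, so ȳ = -230 / (6·(-11.5)) = 10/3.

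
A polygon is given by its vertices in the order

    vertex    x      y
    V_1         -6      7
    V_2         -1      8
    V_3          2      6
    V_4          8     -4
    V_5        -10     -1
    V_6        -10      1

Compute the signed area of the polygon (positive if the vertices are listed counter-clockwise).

-125.5

V_1→V_2: (-6)(8) − (-1)(7) = -41
V_2→V_3: (-1)(6) − (2)(8) = -22
V_3→V_4: (2)(-4) − (8)(6) = -56
V_4→V_5: (8)(-1) − (-10)(-4) = -48
V_5→V_6: (-10)(1) − (-10)(-1) = -20
V_6→V_1: (-10)(7) − (-6)(1) = -64
Σ = -251
Signed area = Σ/2 = -125.5 (negative ⇒ clockwise traversal).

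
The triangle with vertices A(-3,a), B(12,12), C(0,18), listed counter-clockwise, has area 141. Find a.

The doubled signed area Σ (x_i y_{i+1} − x_{i+1} y_i) is linear in a.
With a=0 it equals 234; the coefficient of a is -12 (from the two edges through A).
So -12·a + 234 = 2·141 = 282 ⇒ a = -4.

-4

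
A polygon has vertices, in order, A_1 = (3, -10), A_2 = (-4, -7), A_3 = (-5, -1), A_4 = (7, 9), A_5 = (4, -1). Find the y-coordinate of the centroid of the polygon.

Apply Gauss's area formula. First the cross-terms c_i = x_i·y_{i+1} − x_{i+1}·y_i:
  -61, -31, -38, -43, -37  ⇒  2A = -210, A = -105.
Then Σ (y_i + y_{i+1})·c_i = 1044, so ȳ = 1044 / (6·(-105)) = -58/35.

-58/35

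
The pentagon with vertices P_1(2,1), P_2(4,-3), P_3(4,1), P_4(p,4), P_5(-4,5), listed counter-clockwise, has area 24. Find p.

The doubled signed area Σ (x_i y_{i+1} − x_{i+1} y_i) is linear in p.
With p=0 it equals 24; the coefficient of p is 4 (from the two edges through P_4).
So 4·p + 24 = 2·24 = 48 ⇒ p = 6.

6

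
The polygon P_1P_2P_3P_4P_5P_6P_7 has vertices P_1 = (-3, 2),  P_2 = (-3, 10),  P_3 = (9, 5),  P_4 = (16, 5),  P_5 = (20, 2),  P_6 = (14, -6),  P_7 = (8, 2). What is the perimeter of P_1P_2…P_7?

64

|P_1P_2| = √((0)² + (8)²) = √64 = 8
|P_2P_3| = √((12)² + (-5)²) = √169 = 13
|P_3P_4| = √((7)² + (0)²) = √49 = 7
|P_4P_5| = √((4)² + (-3)²) = √25 = 5
|P_5P_6| = √((-6)² + (-8)²) = √100 = 10
|P_6P_7| = √((-6)² + (8)²) = √100 = 10
|P_7P_1| = √((-11)² + (0)²) = √121 = 11
Perimeter = 8 + 13 + 7 + 5 + 10 + 10 + 11 = 64.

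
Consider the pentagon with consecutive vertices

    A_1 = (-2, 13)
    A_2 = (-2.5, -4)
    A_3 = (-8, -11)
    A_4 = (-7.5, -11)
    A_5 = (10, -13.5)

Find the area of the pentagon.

177.875

Apply Gauss's area formula: 2A = Σ (x_i·y_{i+1} − x_{i+1}·y_i), indices taken mod 5.
Σ = (40.5) + (-4.5) + (5.5) + (211.25) + (103) = 355.75
Area = |Σ|/2 = 177.875.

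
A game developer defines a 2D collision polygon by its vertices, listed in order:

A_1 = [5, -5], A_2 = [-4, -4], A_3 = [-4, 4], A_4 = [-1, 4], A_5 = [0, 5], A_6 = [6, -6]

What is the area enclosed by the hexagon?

Apply the shoelace formula: 2A = Σ (x_i·y_{i+1} − x_{i+1}·y_i), indices taken mod 6.
A_1→A_2: (5)(-4) − (-4)(-5) = -40
A_2→A_3: (-4)(4) − (-4)(-4) = -32
A_3→A_4: (-4)(4) − (-1)(4) = -12
A_4→A_5: (-1)(5) − (0)(4) = -5
A_5→A_6: (0)(-6) − (6)(5) = -30
A_6→A_1: (6)(-5) − (5)(-6) = 0
Σ = -119
Area = |Σ|/2 = 59.5.

59.5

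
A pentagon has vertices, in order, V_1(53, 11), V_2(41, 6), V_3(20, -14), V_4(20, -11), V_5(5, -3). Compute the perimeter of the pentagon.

112

|V_1V_2| = √((-12)² + (-5)²) = √169 = 13
|V_2V_3| = √((-21)² + (-20)²) = √841 = 29
|V_3V_4| = √((0)² + (3)²) = √9 = 3
|V_4V_5| = √((-15)² + (8)²) = √289 = 17
|V_5V_1| = √((48)² + (14)²) = √2500 = 50
Perimeter = 13 + 29 + 3 + 17 + 50 = 112.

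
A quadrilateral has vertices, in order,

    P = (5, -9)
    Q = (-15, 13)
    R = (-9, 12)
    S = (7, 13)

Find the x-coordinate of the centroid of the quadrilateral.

-7/9

Apply the shoelace formula. First the cross-terms c_i = x_i·y_{i+1} − x_{i+1}·y_i:
  -70, -63, -201, -128  ⇒  2A = -462, A = -231.
Then Σ (x_i + x_{i+1})·c_i = 1078, so x̄ = 1078 / (6·(-231)) = -7/9.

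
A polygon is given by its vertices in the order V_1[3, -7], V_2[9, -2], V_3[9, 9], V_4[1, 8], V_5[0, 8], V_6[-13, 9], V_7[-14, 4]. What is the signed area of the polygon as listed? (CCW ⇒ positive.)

245.5

Apply the shoelace formula: 2A = Σ (x_i·y_{i+1} − x_{i+1}·y_i), indices taken mod 7.
Σ = (57) + (99) + (63) + (8) + (104) + (74) + (86) = 491
Signed area = Σ/2 = 245.5 (positive ⇒ counter-clockwise traversal).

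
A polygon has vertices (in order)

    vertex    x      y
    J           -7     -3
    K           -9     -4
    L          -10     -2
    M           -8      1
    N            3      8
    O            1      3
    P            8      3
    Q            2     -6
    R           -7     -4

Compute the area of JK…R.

Apply Gauss's area formula: 2A = Σ (x_i·y_{i+1} − x_{i+1}·y_i), indices taken mod 9.
J→K: (-7)(-4) − (-9)(-3) = 1
K→L: (-9)(-2) − (-10)(-4) = -22
L→M: (-10)(1) − (-8)(-2) = -26
M→N: (-8)(8) − (3)(1) = -67
N→O: (3)(3) − (1)(8) = 1
O→P: (1)(3) − (8)(3) = -21
P→Q: (8)(-6) − (2)(3) = -54
Q→R: (2)(-4) − (-7)(-6) = -50
R→J: (-7)(-3) − (-7)(-4) = -7
Σ = -245
Area = |Σ|/2 = 122.5.

122.5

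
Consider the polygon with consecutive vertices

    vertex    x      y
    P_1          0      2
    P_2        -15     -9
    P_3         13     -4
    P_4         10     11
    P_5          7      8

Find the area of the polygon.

Apply the shoelace formula: 2A = Σ (x_i·y_{i+1} − x_{i+1}·y_i), indices taken mod 5.
P_1→P_2: (0)(-9) − (-15)(2) = 30
P_2→P_3: (-15)(-4) − (13)(-9) = 177
P_3→P_4: (13)(11) − (10)(-4) = 183
P_4→P_5: (10)(8) − (7)(11) = 3
P_5→P_1: (7)(2) − (0)(8) = 14
Σ = 407
Area = |Σ|/2 = 203.5.

203.5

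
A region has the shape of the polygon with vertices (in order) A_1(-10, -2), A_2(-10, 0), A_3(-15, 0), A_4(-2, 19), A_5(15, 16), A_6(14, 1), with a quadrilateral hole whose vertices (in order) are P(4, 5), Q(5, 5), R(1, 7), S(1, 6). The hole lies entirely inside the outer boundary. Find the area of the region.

Outer boundary:
Apply Gauss's area formula: 2A = Σ (x_i·y_{i+1} − x_{i+1}·y_i), indices taken mod 6.
Σ = (-20) + (0) + (-285) + (-317) + (-209) + (-18) = -849
Area = |Σ|/2 = 424.5.
Hole:
P→Q: (4)(5) − (5)(5) = -5
Q→R: (5)(7) − (1)(5) = 30
R→S: (1)(6) − (1)(7) = -1
S→P: (1)(5) − (4)(6) = -19
Σ = 5
Area = |Σ|/2 = 2.5.
Net area = 424.5 − 2.5 = 422.

422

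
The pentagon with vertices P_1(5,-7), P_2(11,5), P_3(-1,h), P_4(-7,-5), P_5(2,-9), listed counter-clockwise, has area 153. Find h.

The doubled signed area Σ (x_i y_{i+1} − x_{i+1} y_i) is linear in h.
With h=0 it equals 216; the coefficient of h is 18 (from the two edges through P_3).
So 18·h + 216 = 2·153 = 306 ⇒ h = 5.

5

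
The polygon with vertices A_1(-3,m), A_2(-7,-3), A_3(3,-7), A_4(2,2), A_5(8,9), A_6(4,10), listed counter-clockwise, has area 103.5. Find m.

4

The doubled signed area Σ (x_i y_{i+1} − x_{i+1} y_i) is linear in m.
With m=0 it equals 163; the coefficient of m is 11 (from the two edges through A_1).
So 11·m + 163 = 2·103.5 = 207 ⇒ m = 4.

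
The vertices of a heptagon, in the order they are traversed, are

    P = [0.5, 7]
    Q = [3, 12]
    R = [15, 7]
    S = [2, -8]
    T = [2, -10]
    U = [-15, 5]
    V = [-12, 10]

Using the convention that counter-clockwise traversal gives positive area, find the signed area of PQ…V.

-315.5

Apply the shoelace (surveyor's) formula: 2A = Σ (x_i·y_{i+1} − x_{i+1}·y_i), indices taken mod 7.
Σ = (-15) + (-159) + (-134) + (-4) + (-140) + (-90) + (-89) = -631
Signed area = Σ/2 = -315.5 (negative ⇒ clockwise traversal).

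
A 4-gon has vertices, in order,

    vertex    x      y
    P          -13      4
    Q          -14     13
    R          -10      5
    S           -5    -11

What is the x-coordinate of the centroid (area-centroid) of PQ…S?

Apply the shoelace formula. First the cross-terms c_i = x_i·y_{i+1} − x_{i+1}·y_i:
  -113, 60, 135, -163  ⇒  2A = -81, A = -40.5.
Then Σ (x_i + x_{i+1})·c_i = 2520, so x̄ = 2520 / (6·(-40.5)) = -280/27.

-280/27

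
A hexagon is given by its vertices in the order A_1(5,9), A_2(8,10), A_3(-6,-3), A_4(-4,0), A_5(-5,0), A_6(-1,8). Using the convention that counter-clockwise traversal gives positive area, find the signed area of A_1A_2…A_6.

-43.5

Apply the shoelace (surveyor's) formula: 2A = Σ (x_i·y_{i+1} − x_{i+1}·y_i), indices taken mod 6.
A_1→A_2: (5)(10) − (8)(9) = -22
A_2→A_3: (8)(-3) − (-6)(10) = 36
A_3→A_4: (-6)(0) − (-4)(-3) = -12
A_4→A_5: (-4)(0) − (-5)(0) = 0
A_5→A_6: (-5)(8) − (-1)(0) = -40
A_6→A_1: (-1)(9) − (5)(8) = -49
Σ = -87
Signed area = Σ/2 = -43.5 (negative ⇒ clockwise traversal).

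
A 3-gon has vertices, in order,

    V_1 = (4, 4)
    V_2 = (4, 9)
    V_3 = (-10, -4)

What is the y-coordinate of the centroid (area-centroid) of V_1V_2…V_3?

3

Apply the shoelace formula. First the cross-terms c_i = x_i·y_{i+1} − x_{i+1}·y_i:
  20, 74, -24  ⇒  2A = 70, A = 35.
Then Σ (y_i + y_{i+1})·c_i = 630, so ȳ = 630 / (6·35) = 3.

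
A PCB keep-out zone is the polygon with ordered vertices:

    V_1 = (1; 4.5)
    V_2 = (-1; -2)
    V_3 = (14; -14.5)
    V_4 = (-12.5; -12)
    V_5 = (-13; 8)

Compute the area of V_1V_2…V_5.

313.375

Apply the shoelace (surveyor's) formula: 2A = Σ (x_i·y_{i+1} − x_{i+1}·y_i), indices taken mod 5.
Σ = (2.5) + (42.5) + (-349.25) + (-256) + (-66.5) = -626.75
Area = |Σ|/2 = 313.375.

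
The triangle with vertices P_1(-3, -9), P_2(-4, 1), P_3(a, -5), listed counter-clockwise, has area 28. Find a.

-9

Write out the shoelace sum; only the two edges meeting at P_3 involve a:
2·Area = [((-4)·(-5) − a·1) + (a·(-9) − (-3)·(-5))] + -39
       = -10·a + -34 = 56
⇒ a = -9.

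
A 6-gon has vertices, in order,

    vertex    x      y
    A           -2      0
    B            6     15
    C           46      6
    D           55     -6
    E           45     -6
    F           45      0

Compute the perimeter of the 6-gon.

|AB| = √((8)² + (15)²) = √289 = 17
|BC| = √((40)² + (-9)²) = √1681 = 41
|CD| = √((9)² + (-12)²) = √225 = 15
|DE| = √((-10)² + (0)²) = √100 = 10
|EF| = √((0)² + (6)²) = √36 = 6
|FA| = √((-47)² + (0)²) = √2209 = 47
Perimeter = 17 + 41 + 15 + 10 + 6 + 47 = 136.

136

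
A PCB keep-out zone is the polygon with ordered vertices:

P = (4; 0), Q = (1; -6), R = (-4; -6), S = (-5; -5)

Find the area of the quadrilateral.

22

Apply Gauss's area formula: 2A = Σ (x_i·y_{i+1} − x_{i+1}·y_i), indices taken mod 4.
Σ = (-24) + (-30) + (-10) + (20) = -44
Area = |Σ|/2 = 22.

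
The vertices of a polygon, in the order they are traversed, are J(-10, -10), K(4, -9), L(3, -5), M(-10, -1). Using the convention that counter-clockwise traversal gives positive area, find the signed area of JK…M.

87

Σ = (130) + (7) + (-53) + (90) = 174
Signed area = Σ/2 = 87 (positive ⇒ counter-clockwise traversal).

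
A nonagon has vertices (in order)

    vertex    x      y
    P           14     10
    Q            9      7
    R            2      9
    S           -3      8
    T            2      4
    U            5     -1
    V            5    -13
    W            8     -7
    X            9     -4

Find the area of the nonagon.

Apply the surveyor's formula: 2A = Σ (x_i·y_{i+1} − x_{i+1}·y_i), indices taken mod 9.
Σ = (8) + (67) + (43) + (-28) + (-22) + (-60) + (69) + (31) + (146) = 254
Area = |Σ|/2 = 127.

127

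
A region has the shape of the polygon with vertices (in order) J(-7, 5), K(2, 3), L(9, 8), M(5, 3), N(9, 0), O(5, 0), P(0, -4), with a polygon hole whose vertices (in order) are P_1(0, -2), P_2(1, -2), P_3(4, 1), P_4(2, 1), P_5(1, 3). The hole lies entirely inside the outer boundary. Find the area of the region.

Outer boundary:
Σ = (-31) + (-11) + (-13) + (-27) + (0) + (-20) + (-28) = -130
Area = |Σ|/2 = 65.
Hole:
Apply Gauss's area formula: 2A = Σ (x_i·y_{i+1} − x_{i+1}·y_i), indices taken mod 5.
Σ = (2) + (9) + (2) + (5) + (-2) = 16
Area = |Σ|/2 = 8.
Net area = 65 − 8 = 57.

57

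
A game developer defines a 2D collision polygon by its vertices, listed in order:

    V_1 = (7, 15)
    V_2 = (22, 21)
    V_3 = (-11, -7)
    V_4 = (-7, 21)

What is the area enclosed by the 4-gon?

319

Σ = (-183) + (77) + (-280) + (-252) = -638
Area = |Σ|/2 = 319.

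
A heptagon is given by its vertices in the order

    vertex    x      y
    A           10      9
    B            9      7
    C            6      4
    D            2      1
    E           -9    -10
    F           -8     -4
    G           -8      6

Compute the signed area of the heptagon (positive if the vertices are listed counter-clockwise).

Apply the surveyor's formula: 2A = Σ (x_i·y_{i+1} − x_{i+1}·y_i), indices taken mod 7.
Cross-terms: -11, -6, -2, -11, -44, -80, -132  ⇒  Σ = -286
Signed area = Σ/2 = -143 (negative ⇒ clockwise traversal).

-143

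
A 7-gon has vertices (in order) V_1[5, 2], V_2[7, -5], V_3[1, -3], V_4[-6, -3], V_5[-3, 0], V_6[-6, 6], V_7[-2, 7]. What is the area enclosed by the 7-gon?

Cross-terms: -39, -16, -21, -9, -18, -30, -39  ⇒  Σ = -172
Area = |Σ|/2 = 86.

86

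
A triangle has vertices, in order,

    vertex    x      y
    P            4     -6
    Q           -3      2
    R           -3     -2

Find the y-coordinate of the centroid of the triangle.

Apply Gauss's area formula. First the cross-terms c_i = x_i·y_{i+1} − x_{i+1}·y_i:
  -10, 12, 26  ⇒  2A = 28, A = 14.
Then Σ (y_i + y_{i+1})·c_i = -168, so ȳ = -168 / (6·14) = -2.

-2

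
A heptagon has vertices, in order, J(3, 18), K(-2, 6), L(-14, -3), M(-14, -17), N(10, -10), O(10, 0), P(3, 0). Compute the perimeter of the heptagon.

|JK| = √((-5)² + (-12)²) = √169 = 13
|KL| = √((-12)² + (-9)²) = √225 = 15
|LM| = √((0)² + (-14)²) = √196 = 14
|MN| = √((24)² + (7)²) = √625 = 25
|NO| = √((0)² + (10)²) = √100 = 10
|OP| = √((-7)² + (0)²) = √49 = 7
|PJ| = √((0)² + (18)²) = √324 = 18
Perimeter = 13 + 15 + 14 + 25 + 10 + 7 + 18 = 102.

102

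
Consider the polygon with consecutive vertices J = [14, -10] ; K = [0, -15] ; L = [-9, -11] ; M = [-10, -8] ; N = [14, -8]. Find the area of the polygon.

J→K: (14)(-15) − (0)(-10) = -210
K→L: (0)(-11) − (-9)(-15) = -135
L→M: (-9)(-8) − (-10)(-11) = -38
M→N: (-10)(-8) − (14)(-8) = 192
N→J: (14)(-10) − (14)(-8) = -28
Σ = -219
Area = |Σ|/2 = 109.5.

109.5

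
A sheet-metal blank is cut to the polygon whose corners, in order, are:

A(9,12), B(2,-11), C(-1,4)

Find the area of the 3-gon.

A→B: (9)(-11) − (2)(12) = -123
B→C: (2)(4) − (-1)(-11) = -3
C→A: (-1)(12) − (9)(4) = -48
Σ = -174
Area = |Σ|/2 = 87.

87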